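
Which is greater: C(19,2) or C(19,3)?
C(19,3)

Solution: C(19,2)=171, C(19,3)=969.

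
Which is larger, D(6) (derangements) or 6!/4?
D(6)

Explanation: D(6) = (6-1)·[D(5) + D(4)] = 5·[44 + 9] = 265; 6!/4 = 720/4 = 180.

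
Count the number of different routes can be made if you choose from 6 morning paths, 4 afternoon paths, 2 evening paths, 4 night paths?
192

Solution: By the multiplication principle: 6 × 4 × 2 × 4 = 192.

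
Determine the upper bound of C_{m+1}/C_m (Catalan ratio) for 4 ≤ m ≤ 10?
7/2

Working:
C_{m+1}/C_m = 2(2m+1)/(m+2), which increases with m. Maximum at m = 10: 2·21/12 = 7/2.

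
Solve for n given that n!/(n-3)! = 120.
n!/(n-3)! = n×(n-1)×(n-2), a product of 3 consecutive integers ≈ (n−1)^3. 120^(1/3) + 1 ≈ 5.9; check n = 6: 6×5×4 = 120 ✓. So n = 6.
Final answer: 6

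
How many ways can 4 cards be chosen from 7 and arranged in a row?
840

Working:
P(7,4) = 7!/(7-4)! = 840.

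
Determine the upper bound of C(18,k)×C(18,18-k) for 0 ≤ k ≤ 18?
2,363,904,400

Explanation: C(18,k)·C(18,18-k) = C(18,k)², maximised at the centre k = 9: C(18,9)² = 2,363,904,400.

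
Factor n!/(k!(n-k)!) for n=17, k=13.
This is the binomial coefficient C(17,13) = 2,380.

Answer: C(17,13) = 2,380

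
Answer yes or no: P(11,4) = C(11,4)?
P(11,4) = 7,920 but C(11,4) = 330; they differ by a factor of 4! = 24, so the statement does not hold.
Final answer: No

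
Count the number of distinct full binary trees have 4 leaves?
5

Explanation: Using the Catalan number formula: C_n = C(2n, n) / (n+1)
C_3 = C(6, 3) / (3+1)
     = 20 / 4
     = 5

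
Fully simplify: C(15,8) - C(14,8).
3,432
C(15,8) - C(14,8) = C(14,7) = 3,432.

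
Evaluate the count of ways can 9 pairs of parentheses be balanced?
4,862

Reasoning: Using the Catalan number formula: C_n = C(2n, n) / (n+1)
C_9 = C(18, 9) / (9+1)
     = 48620 / 10
     = 4,862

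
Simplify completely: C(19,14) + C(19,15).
15,504
By Pascal's identity: C(20,15) = 15,504.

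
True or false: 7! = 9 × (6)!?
False
7! = 7 × 6! = 5,040, but 9 × 6! = 6,480.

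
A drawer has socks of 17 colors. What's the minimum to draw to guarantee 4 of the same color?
Worst case: 3 of each = 51. One more: 52.

Answer: 52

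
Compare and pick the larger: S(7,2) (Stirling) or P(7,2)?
S(7,2)

S(7,2) = 2·S(6,2) + S(6,1) = 2·31 + 1 = 63; P(7,2) = 42.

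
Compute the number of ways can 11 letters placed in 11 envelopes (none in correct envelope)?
14,684,570

Working:
Using D(n) = (n-1)[D(n-1) + D(n-2)]:
D(11) = (11-1) × [D(10) + D(9)]
      = 10 × [1334961 + 133496]
      = 10 × 1468457
      = 14,684,570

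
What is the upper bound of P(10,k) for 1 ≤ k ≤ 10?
3,628,800
P(10,k) increases in k, so maximum at k = 10: 10! = 3,628,800.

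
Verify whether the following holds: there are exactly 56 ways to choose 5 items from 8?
True

Explanation: C(8,5) = 56.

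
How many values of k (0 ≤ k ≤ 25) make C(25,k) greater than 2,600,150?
Row 25 is unimodal and symmetric about k=25/2. C(25,9)=2,042,975 ≤ 2,600,150; C(25,10)=3,268,760 > 2,600,150; by symmetry C(25,k) > 2,600,150 for k = 10..15. That's 15 - 10 + 1 = 6 values.

Answer: 6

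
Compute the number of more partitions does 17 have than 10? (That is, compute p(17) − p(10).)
255

Reasoning: Pentagonal recurrence p(n) = p(n−1) + p(n−2) − p(n−5) − p(n−7) + …: p(17) = p(16) + p(15) − p(12) − p(10) + p(5) + p(2) = 231 + 176 − 77 − 42 + 7 + 2 = 297.
p(10) = p(9) + p(8) − p(5) − p(3) = 30 + 22 − 7 − 3 = 42.
Difference = 297 − 42 = 255.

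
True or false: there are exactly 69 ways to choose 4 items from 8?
False
C(8,4) = 70 ≠ 69.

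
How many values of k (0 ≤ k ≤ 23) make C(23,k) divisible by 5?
4
Checking C(23,k) mod 5 for k = 0..23: divisible at k = 4, 9, 14, 19. That's 4 values.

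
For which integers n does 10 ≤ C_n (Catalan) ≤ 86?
4, 5

Reasoning: C_3=5; C_4=14; C_5=42; C_6=132. So valid n = 4, 5.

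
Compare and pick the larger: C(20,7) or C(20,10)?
C(20,10)

Explanation: C(20,7)=77,520, C(20,10)=184,756.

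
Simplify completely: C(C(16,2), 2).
7,140

Solution: C(16,2) = 120, then C(120, 2) = 7,140.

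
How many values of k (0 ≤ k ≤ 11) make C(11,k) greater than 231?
4

Row 11 is unimodal and symmetric about k=11/2. C(11,3)=165 ≤ 231; C(11,4)=330 > 231; by symmetry C(11,k) > 231 for k = 4..7. That's 7 - 4 + 1 = 4 values.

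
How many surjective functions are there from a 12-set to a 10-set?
6,187,104,000
Onto functions = 10! × S(12,10)
First compute S(12,10) via recurrence:
Using the Stirling recurrence: S(n,k) = k·S(n-1,k) + S(n-1,k-1)
S(12,10) = 10·S(11,10) + S(11,9)
         = 10·55 + 1155
         = 550 + 1155
         = 1,705
Then: 3628800 × 1705 = 6,187,104,000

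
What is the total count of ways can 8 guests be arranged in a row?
40,320

Reasoning: Arrangements of 8 distinct objects: 8! = 40,320.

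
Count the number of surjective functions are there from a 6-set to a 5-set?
Onto functions = 5! × S(6,5)
First compute S(6,5) via recurrence:
Using the Stirling recurrence: S(n,k) = k·S(n-1,k) + S(n-1,k-1)
S(6,5) = 5·S(5,5) + S(5,4)
         = 5·1 + 10
         = 5 + 10
         = 15
Then: 120 × 15 = 1,800

Answer: 1,800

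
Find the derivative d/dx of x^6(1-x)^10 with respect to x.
6x^5(1-x)^10 - 10x^6(1-x)^9

Product rule: 6x^{5}(1-x)^{10} + x^6·(-10)(1-x)^{9}.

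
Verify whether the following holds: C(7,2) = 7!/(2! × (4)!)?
False

The correct denominator is 2!×5!, giving C(7,2) = 21; the stated RHS is 7!/(2!×4!) = 105 ≠ 21, so the statement does not hold.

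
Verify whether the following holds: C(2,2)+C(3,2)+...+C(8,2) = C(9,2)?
Hockey stick identity gives Σ = C(9,3) = 84; RHS C(9,2) = 36.
Final answer: False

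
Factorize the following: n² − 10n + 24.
Seek roots whose sum is 10 and product is 24: (4, 6). So n² − 10n + 24 = (n − 4)(n − 6).

Answer: (n − 4)(n − 6)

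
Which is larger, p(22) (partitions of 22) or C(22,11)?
C(22,11)
Pentagonal recurrence p(n) = p(n−1) + p(n−2) − p(n−5) − p(n−7) + …: p(22) = p(21) + p(20) − p(17) − p(15) + p(10) + p(7) − p(0) = 792 + 627 − 297 − 176 + 42 + 15 − 1 = 1,002; C(22,11) = 705,432.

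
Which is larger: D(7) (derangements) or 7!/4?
D(7)

Working:
D(7) = (7-1)·[D(6) + D(5)] = 6·[265 + 44] = 1,854; 7!/4 = 5,040/4 = 1,260.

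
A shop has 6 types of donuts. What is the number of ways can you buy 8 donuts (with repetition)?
1,287

Explanation: Stars and bars: C(8+6-1, 8) = C(13, 8) = 1,287.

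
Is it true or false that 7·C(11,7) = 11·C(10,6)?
True

Absorption identity k·C(n,k) = n·C(n-1,k-1). LHS = 7·330 = 2,310; RHS = 11·210 = 2,310.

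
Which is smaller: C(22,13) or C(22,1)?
C(22,1)

Working:
C(22,13)=497,420, C(22,1)=22.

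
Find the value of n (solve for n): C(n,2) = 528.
33

Working:
C(n,2) = n(n−1)/2! is increasing in n, and n(n−1) = 2!·528 = 1,056 ≈ (n−0.5)^2 gives n ≈ 33.0. Check: C(31,2) = 465, C(32,2) = 496, C(33,2) = 528 ✓. So n = 33.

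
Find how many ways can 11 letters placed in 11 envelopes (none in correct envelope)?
14,684,570

Reasoning: Using D(n) = (n-1)[D(n-1) + D(n-2)]:
D(11) = (11-1) × [D(10) + D(9)]
      = 10 × [1334961 + 133496]
      = 10 × 1468457
      = 14,684,570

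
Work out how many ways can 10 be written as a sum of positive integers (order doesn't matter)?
42

Reasoning: Pentagonal recurrence p(n) = p(n−1) + p(n−2) − p(n−5) − p(n−7) + …: p(10) = p(9) + p(8) − p(5) − p(3) = 30 + 22 − 7 − 3 = 42.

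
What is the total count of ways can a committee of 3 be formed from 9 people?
84

Reasoning: C(9,3) = 9! / (3! × (9-3)!)
         = 9! / (3! × 6!)
         = 84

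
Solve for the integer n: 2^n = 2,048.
11

Explanation: 2,048 = 1,024 × 2 = 2^10 × 2^1 = 2^11, so n = 11.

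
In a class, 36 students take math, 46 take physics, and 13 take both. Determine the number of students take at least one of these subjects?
69

|A∪B| = |A|+|B|-|A∩B| = 36+46-13 = 69.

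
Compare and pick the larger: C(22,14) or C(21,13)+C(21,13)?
C(22,14)=319,770; C(21,13)+C(21,13)=203,490+203,490=406,980.

Answer: C(21,13)+C(21,13)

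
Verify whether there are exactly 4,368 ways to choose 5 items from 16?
True
C(16,5) = 4,368.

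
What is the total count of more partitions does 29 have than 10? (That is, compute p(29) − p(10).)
Pentagonal recurrence p(n) = p(n−1) + p(n−2) − p(n−5) − p(n−7) + …: p(29) = p(28) + p(27) − p(24) − p(22) + p(17) + p(14) − p(7) − p(3) = 3,718 + 3,010 − 1,575 − 1,002 + 297 + 135 − 15 − 3 = 4,565.
p(10) = p(9) + p(8) − p(5) − p(3) = 30 + 22 − 7 − 3 = 42.
Difference = 4,565 − 42 = 4,523.
Final answer: 4,523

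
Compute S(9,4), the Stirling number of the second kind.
7,770

Solution: Using the Stirling recurrence: S(n,k) = k·S(n-1,k) + S(n-1,k-1)
S(9,4) = 4·S(8,4) + S(8,3)
         = 4·1701 + 966
         = 6804 + 966
         = 7,770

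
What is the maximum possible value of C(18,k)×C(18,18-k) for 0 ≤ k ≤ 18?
2,363,904,400

Reasoning: C(18,k)·C(18,18-k) = C(18,k)², maximised at the centre k = 9: C(18,9)² = 2,363,904,400.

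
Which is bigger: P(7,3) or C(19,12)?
C(19,12)

Reasoning: P(7,3)=210, C(19,12)=50,388.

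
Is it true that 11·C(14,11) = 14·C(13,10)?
True
Absorption identity k·C(n,k) = n·C(n-1,k-1). LHS = 11·364 = 4,004; RHS = 14·286 = 4,004.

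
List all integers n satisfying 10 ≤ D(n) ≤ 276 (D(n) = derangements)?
5, 6

Explanation: Using D(n) = (n−1)[D(n−1) + D(n−2)] with D(1)=0, D(2)=1: D(4)=9; D(5)=44; D(6)=265; D(7)=1,854. So valid n = 5, 6.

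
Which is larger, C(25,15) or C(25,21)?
C(25,15)
C(25,15)=3,268,760, C(25,21)=12,650.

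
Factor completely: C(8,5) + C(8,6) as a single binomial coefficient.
C(9,6)

Explanation: By Pascal's identity: C(8,5) + C(8,6) = C(9,6) = 84.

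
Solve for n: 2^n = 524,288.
524,288 = 1,024 × 512 = 2^10 × 2^9 = 2^19, so n = 19.
Final answer: 19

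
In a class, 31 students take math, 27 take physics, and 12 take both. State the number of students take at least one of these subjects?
46
|A∪B| = |A|+|B|-|A∩B| = 31+27-12 = 46.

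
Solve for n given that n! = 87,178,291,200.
n! is strictly increasing. 12! = 479,001,600, 13! = 6,227,020,800, 14! = 87,178,291,200 ✓. So n = 14.
Final answer: 14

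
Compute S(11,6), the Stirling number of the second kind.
179,487

Solution: Using the Stirling recurrence: S(n,k) = k·S(n-1,k) + S(n-1,k-1)
S(11,6) = 6·S(10,6) + S(10,5)
         = 6·22827 + 42525
         = 136962 + 42525
         = 179,487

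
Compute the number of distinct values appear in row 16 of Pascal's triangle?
Row 16 has entries C(16,0)..C(16,16); by symmetry C(16,k)=C(16,16-k), giving 9 distinct values.

Answer: 9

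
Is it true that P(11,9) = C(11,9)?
P(11,9) = 19,958,400 but C(11,9) = 55; they differ by a factor of 9! = 362880, so the statement does not hold.
Final answer: False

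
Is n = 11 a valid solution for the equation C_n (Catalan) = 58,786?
Yes

Explanation: C_11 = C(22,11)/(11+1) = 705,432/12 = 58,786, which equals 58,786.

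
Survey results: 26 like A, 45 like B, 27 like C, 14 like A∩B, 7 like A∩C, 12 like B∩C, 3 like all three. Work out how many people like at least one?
68

Solution: |A∪B∪C| = 26+45+27-14-7-12+3 = 68.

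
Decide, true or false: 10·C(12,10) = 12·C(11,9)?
True

Reasoning: Absorption identity k·C(n,k) = n·C(n-1,k-1). LHS = 10·66 = 660; RHS = 12·55 = 660.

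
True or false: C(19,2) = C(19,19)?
False

Solution: C(19,2) = 171 but C(19,19) = 1; symmetry gives C(19,2) = C(19,17), not C(19,19).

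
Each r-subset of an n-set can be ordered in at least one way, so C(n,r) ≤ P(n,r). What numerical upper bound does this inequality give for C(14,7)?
17,297,280

Working:
P(14,7) = 14·13·12·11·10·9·8 = 17,297,280, so C(14,7) ≤ 17,297,280. (The bound is loose by a factor of 7! = 5,040: C(14,7) = 17,297,280/5,040 = 3,432.)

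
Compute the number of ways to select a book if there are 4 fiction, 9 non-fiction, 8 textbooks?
21

Reasoning: By the addition principle: 4 + 9 + 8 = 21.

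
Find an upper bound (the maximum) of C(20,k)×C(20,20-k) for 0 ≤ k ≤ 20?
34,134,779,536
C(20,k)·C(20,20-k) = C(20,k)², maximised at the centre k = 10: C(20,10)² = 34,134,779,536.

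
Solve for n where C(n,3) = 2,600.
C(n,3) = n(n−1)(n−2)/3! is increasing in n, and n(n−1)(n−2) = 3!·2,600 = 15,600 ≈ (n−1)^3 gives n ≈ 26.0. Check: C(24,3) = 2,024, C(25,3) = 2,300, C(26,3) = 2,600 ✓. So n = 26.

Answer: 26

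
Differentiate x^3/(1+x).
(3x^2(1+x) - x^3)/(1+x)²

Solution: Quotient rule: [3x^{2}(1+x) - x^3]/(1+x)².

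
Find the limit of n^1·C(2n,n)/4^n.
∞

C(2n,n) ~ 4^n/√(πn), so n^1·C(2n,n)/4^n ~ n^(1 − 1/2)/√π → ∞.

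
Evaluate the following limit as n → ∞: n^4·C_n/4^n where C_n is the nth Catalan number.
C_n ~ 4^n/(n^(3/2)√π), so n^4·C_n/4^n ~ n^(4 − 3/2)/√π → ∞.

Answer: ∞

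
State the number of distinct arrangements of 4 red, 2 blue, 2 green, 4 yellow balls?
207,900

Multinomial: 12!/(4! × 2! × 2! × 4!) = 207,900.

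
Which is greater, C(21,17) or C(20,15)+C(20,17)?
C(20,15)+C(20,17)

Working:
C(21,17)=5,985; C(20,15)+C(20,17)=15,504+1,140=16,644.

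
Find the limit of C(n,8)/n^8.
1/40320

Solution: C(n,8) ≈ n^8/8! for large n. Limit = 1/8! = 1/40320.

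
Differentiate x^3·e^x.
(3x^2 + x^3)e^x

Product rule: d/dx[x^3]·e^x + x^3·d/dx[e^x] = 3x^{2}e^x + x^3e^x.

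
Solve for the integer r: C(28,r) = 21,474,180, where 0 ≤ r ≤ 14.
11

Reasoning: C(28,r) is increasing for 0 ≤ r ≤ 14. Stepping up (C(28,r+1) = C(28,r)·(28−r)/(r+1)): C(28,1) = 28, C(28,2) = 378, C(28,3) = 3,276, C(28,4) = 20,475, C(28,5) = 98,280, C(28,6) = 376,740, C(28,7) = 1,184,040, C(28,8) = 3,108,105, C(28,9) = 6,906,900, C(28,10) = 13,123,110, C(28,11) = 21,474,180 ✓. So r = 11.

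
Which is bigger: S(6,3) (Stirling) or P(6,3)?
S(6,3) = 3·S(5,3) + S(5,2) = 3·25 + 15 = 90; P(6,3) = 120.
Final answer: P(6,3)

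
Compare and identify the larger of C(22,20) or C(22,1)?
C(22,20)

Working:
C(22,20)=231, C(22,1)=22.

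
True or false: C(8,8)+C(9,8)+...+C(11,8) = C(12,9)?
True
Hockey stick identity gives Σ = C(12,9) = 220; RHS C(12,9) = 220.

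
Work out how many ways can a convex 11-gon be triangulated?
Using the Catalan number formula: C_n = C(2n, n) / (n+1)
C_9 = C(18, 9) / (9+1)
     = 48620 / 10
     = 4,862
Final answer: 4,862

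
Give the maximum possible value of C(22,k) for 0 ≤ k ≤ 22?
705,432

Maximum at k = 11: C(22,11) = 705,432.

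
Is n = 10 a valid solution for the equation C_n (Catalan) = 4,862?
No

Reasoning: C_10 = C(20,10)/(10+1) = 184,756/11 = 16,796, which does not equal 4,862.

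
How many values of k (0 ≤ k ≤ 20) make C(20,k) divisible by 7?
0

Working:
Checking C(20,k) mod 7 for k = 0..20: none are divisible by 7. Count = 0.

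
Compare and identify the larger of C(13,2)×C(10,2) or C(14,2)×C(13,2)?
C(14,2)×C(13,2)

Explanation: C(13,2)×C(10,2)=3,510, C(14,2)×C(13,2)=7,098.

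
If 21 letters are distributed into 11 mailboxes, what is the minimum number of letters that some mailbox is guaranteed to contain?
2

Explanation: Pigeonhole: ⌈21/11⌉ = 2.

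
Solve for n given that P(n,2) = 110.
11

Reasoning: P(n,2) = n(n−1) is increasing in n; n(n−1) ≈ (n−0.5)^2 = 110 gives n ≈ 11.0. Check: P(9,2) = 72, P(10,2) = 90, P(11,2) = 110 ✓. So n = 11.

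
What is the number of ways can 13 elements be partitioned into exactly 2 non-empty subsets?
4,095

Working:
This equals S(13,2), the Stirling number of the 2nd kind.
Using the Stirling recurrence: S(n,k) = k·S(n-1,k) + S(n-1,k-1)
S(13,2) = 2·S(12,2) + S(12,1)
         = 2·2047 + 1
         = 4094 + 1
         = 4,095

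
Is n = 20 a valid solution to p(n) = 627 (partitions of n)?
Pentagonal recurrence p(n) = p(n−1) + p(n−2) − p(n−5) − p(n−7) + …: p(20) = p(19) + p(18) − p(15) − p(13) + p(8) + p(5) = 490 + 385 − 176 − 101 + 22 + 7 = 627, which equals 627.

Answer: Yes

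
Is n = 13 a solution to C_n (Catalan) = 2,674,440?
No

Explanation: C_13 = C(26,13)/(13+1) = 10,400,600/14 = 742,900, which does not equal 2,674,440.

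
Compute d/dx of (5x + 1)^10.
Chain rule: 10(5x+1)^{9} × 5 = 50(5x+1)^{9}.
Final answer: 50(5x + 1)^9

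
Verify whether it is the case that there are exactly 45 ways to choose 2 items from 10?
True
C(10,2) = 45.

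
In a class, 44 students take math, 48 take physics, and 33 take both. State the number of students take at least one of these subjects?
59

Solution: |A∪B| = |A|+|B|-|A∩B| = 44+48-33 = 59.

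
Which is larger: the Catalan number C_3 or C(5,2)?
C_3 = C(6,3)/(3+1) = 20/4 = 5; C(5,2) = 10.

Answer: C(5,2)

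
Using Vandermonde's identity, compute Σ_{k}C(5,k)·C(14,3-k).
= C(5+14,3) = C(19,3) = 969.

Answer: 969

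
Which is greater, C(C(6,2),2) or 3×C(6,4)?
C(C(6,2),2)

Solution: C(C(6,2),2)=105, 3×C(6,4)=45.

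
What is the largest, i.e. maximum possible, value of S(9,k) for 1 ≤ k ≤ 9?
7,770

Explanation: Row S(9,k) for k = 1..9 (via S(n,k) = k·S(n−1,k) + S(n−1,k−1)): 1, 255, 3,025, 7,770, 6,951, 2,646, 462, 36, 1. The row is unimodal; maximum at k = 4: 7,770.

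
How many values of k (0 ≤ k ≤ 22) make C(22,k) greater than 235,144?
Row 22 is unimodal and symmetric about k=22/2. C(22,7)=170,544 ≤ 235,144; C(22,8)=319,770 > 235,144; by symmetry C(22,k) > 235,144 for k = 8..14. That's 14 - 8 + 1 = 7 values.
Final answer: 7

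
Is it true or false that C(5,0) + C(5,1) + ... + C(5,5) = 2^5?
True

Binomial theorem with x = y = 1: Σ C(5,i) = (1+1)^5 = 2^5 = 32. The statement holds.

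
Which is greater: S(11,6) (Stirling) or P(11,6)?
P(11,6)

Explanation: S(11,6) = 6·S(10,6) + S(10,5) = 6·22,827 + 42,525 = 179,487; P(11,6) = 332,640.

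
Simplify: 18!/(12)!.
13,366,080
This equals 18×17×...×13 = 13,366,080.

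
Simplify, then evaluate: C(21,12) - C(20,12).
C(21,12) - C(20,12) = C(20,11) = 167,960.

Answer: 167,960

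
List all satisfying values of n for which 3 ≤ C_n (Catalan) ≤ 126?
3, 4, 5

Explanation: C_2=2; C_3=5; C_4=14; C_5=42; C_6=132. So valid n = 3, 4, 5.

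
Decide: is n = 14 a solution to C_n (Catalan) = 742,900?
No

Reasoning: C_14 = C(28,14)/(14+1) = 40,116,600/15 = 2,674,440, which does not equal 742,900.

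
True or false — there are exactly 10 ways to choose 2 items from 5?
True

Working:
C(5,2) = 10.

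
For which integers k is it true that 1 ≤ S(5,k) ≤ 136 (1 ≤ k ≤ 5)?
1, 2, 3, 4, 5

Reasoning: S(5,1)=1; S(5,2)=15; S(5,3)=25; S(5,4)=10; S(5,5)=1. So valid k = 1, 2, 3, 4, 5.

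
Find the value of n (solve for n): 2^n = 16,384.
14

Explanation: 16,384 = 1,024 × 16 = 2^10 × 2^4 = 2^14, so n = 14.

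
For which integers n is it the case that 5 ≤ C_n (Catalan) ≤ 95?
3, 4, 5

C_2=2; C_3=5; C_4=14; C_5=42; C_6=132. So valid n = 3, 4, 5.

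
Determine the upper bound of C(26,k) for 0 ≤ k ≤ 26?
10,400,600

Explanation: Maximum at k = 13: C(26,13) = 10,400,600.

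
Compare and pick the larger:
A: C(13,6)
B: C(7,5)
A=C(13,6)=1,716, B=C(7,5)=21.
Final answer: A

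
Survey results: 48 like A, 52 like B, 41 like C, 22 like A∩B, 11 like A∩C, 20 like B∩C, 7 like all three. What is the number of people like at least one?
|A∪B∪C| = 48+52+41-22-11-20+7 = 95.

Answer: 95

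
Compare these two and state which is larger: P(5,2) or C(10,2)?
P(5,2)=20, C(10,2)=45.

Answer: C(10,2)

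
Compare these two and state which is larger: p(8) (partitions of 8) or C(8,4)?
C(8,4)

Pentagonal recurrence p(n) = p(n−1) + p(n−2) − p(n−5) − p(n−7) + …: p(8) = p(7) + p(6) − p(3) − p(1) = 15 + 11 − 3 − 1 = 22; C(8,4) = 70.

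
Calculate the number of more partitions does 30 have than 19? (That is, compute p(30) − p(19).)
Pentagonal recurrence p(n) = p(n−1) + p(n−2) − p(n−5) − p(n−7) + …: p(30) = p(29) + p(28) − p(25) − p(23) + p(18) + p(15) − p(8) − p(4) = 4,565 + 3,718 − 1,958 − 1,255 + 385 + 176 − 22 − 5 = 5,604.
p(19) = p(18) + p(17) − p(14) − p(12) + p(7) + p(4) = 385 + 297 − 135 − 77 + 15 + 5 = 490.
Difference = 5,604 − 490 = 5,114.

Answer: 5,114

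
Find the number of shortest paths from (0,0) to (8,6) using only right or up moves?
3,003

Reasoning: Choose 8 rights from 14 moves: C(14,8) = 3,003.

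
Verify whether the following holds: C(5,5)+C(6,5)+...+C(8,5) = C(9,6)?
True

Hockey stick identity gives Σ = C(9,6) = 84; RHS C(9,6) = 84.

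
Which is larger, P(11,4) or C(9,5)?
P(11,4)

P(11,4)=7,920, C(9,5)=126.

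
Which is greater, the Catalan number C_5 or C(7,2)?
C_5

C_5 = C(10,5)/(5+1) = 252/6 = 42; C(7,2) = 21.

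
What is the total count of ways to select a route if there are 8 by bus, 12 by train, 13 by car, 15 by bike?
48

Solution: By the addition principle: 8 + 12 + 13 + 15 = 48.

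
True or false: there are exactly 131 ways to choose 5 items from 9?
False

Solution: C(9,5) = 126 ≠ 131.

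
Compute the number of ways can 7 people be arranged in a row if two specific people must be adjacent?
Treat pair as unit: (7-1)! arrangements × 2 internal orders = 1,440.
Final answer: 1,440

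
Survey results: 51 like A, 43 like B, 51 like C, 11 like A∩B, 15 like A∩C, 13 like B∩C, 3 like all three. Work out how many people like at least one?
109
|A∪B∪C| = 51+43+51-11-15-13+3 = 109.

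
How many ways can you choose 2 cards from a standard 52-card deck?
C(52,2) = 1,326.
Final answer: 1,326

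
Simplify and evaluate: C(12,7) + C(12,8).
1,287

By Pascal's identity: C(13,8) = 1,287.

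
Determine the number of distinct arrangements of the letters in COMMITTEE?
45,360
Word has 9 letters (C=1, O=1, M=2, I=1, T=2, E=2). Arrangements: 9!/Π(k!) = 45,360.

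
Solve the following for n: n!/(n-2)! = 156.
13

Solution: n!/(n-2)! = n×(n-1), a product of 2 consecutive integers ≈ (n−0.5)^2. 156^(1/2) + 0.5 ≈ 13.0; check n = 13: 13×12 = 156 ✓. So n = 13.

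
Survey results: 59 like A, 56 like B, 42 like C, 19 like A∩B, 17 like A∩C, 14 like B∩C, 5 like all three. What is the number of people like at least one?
112

Reasoning: |A∪B∪C| = 59+56+42-19-17-14+5 = 112.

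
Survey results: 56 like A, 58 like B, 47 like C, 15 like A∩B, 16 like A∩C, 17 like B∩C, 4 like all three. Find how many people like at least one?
117
|A∪B∪C| = 56+58+47-15-16-17+4 = 117.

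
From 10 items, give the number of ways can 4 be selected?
210

Explanation: C(10,4) = 10! / (4! × (10-4)!)
         = 10! / (4! × 6!)
         = 210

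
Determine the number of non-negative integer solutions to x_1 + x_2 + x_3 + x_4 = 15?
816

Reasoning: C(15+4-1, 4-1) = 816.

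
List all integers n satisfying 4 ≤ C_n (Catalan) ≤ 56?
3, 4, 5

Working:
C_2=2; C_3=5; C_4=14; C_5=42; C_6=132. So valid n = 3, 4, 5.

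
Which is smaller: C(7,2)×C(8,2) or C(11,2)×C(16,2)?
C(7,2)×C(8,2)

Solution: C(7,2)×C(8,2)=588, C(11,2)×C(16,2)=6,600.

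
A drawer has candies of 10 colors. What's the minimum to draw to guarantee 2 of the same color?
Worst case: 1 of each = 10. One more: 11.
Final answer: 11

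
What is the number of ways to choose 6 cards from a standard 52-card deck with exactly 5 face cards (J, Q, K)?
31,680

12 face cards and 40 non-face cards: C(12,5) × C(40,1) = 792 × 40 = 31,680.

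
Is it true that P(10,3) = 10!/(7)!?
True

Working:
Permutation formula P(n,k) = n!/(n-k)!: 10!/7! = 3,628,800/5,040 = 720 = P(10,3). The statement holds.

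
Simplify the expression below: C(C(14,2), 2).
4,095

Working:
C(14,2) = 91, then C(91, 2) = 4,095.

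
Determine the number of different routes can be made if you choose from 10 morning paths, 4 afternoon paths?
40

By the multiplication principle: 10 × 4 = 40.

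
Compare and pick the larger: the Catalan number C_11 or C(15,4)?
C_11

Explanation: C_11 = C(22,11)/(11+1) = 705,432/12 = 58,786; C(15,4) = 1,365.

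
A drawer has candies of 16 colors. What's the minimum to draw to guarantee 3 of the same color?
33

Worst case: 2 of each = 32. One more: 33.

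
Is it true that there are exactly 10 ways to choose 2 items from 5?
C(5,2) = 10.

Answer: True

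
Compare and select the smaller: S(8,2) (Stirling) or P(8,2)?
P(8,2)
S(8,2) = 2·S(7,2) + S(7,1) = 2·63 + 1 = 127; P(8,2) = 56.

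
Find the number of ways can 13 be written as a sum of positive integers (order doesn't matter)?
101

Reasoning: Pentagonal recurrence p(n) = p(n−1) + p(n−2) − p(n−5) − p(n−7) + …: p(13) = p(12) + p(11) − p(8) − p(6) + p(1) = 77 + 56 − 22 − 11 + 1 = 101.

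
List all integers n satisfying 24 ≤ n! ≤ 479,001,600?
4, 5, 6, 7, 8, 9, 10, 11, 12

Solution: n! is strictly increasing; 4! = 24 and 12! = 479,001,600, so valid n = 4, 5, 6, 7, 8, 9, 10, 11, 12.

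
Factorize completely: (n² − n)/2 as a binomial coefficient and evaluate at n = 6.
C(n,2); C(6,2) = 15

(n² − n)/2 = n(n−1)/2 = C(n,2). At n = 6: C(6,2) = 15.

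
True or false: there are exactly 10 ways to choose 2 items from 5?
True

Working:
C(5,2) = 10.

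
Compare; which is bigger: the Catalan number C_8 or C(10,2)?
C_8

Working:
C_8 = C(16,8)/(8+1) = 12,870/9 = 1,430; C(10,2) = 45.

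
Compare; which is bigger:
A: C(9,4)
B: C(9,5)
Equal

Working:
A=C(9,4)=126, B=C(9,5)=126.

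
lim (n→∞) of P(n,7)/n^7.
P(n,7) = n(n-1)···(n-6) ≈ n^7 for large n. Limit = 1.

Answer: 1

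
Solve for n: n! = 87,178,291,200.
n! is strictly increasing. 12! = 479,001,600, 13! = 6,227,020,800, 14! = 87,178,291,200 ✓. So n = 14.

Answer: 14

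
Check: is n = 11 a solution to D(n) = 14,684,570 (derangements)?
Yes

Explanation: D(11) = (11-1)·[D(10) + D(9)] = 10·[1,334,961 + 133,496] = 14,684,570, which equals 14,684,570.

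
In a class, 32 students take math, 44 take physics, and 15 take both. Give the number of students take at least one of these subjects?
61

|A∪B| = |A|+|B|-|A∩B| = 32+44-15 = 61.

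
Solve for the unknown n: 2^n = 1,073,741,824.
30

Working:
1,073,741,824 = 1,024 × 1,024 × 1,024 = 2^10 × 2^10 × 2^10 = 2^30, so n = 30.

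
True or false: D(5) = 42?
Derangements of 5 elements: D(5) = (5-1)·[D(4) + D(3)] = 4·[9 + 2] = 44.
Final answer: False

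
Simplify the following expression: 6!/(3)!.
120

Solution: This equals 6×5×4 = 120.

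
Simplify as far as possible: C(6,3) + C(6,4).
35

By Pascal's identity: C(7,4) = 35.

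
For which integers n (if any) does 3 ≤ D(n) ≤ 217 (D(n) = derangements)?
4, 5

Using D(n) = (n−1)[D(n−1) + D(n−2)] with D(1)=0, D(2)=1: D(3)=2; D(4)=9; D(5)=44; D(6)=265. So valid n = 4, 5.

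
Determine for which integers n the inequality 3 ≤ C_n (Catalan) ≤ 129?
C_2=2; C_3=5; C_4=14; C_5=42; C_6=132. So valid n = 3, 4, 5.
Final answer: 3, 4, 5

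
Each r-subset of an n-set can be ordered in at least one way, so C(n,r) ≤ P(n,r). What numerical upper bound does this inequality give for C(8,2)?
56

Reasoning: P(8,2) = 8·7 = 56, so C(8,2) ≤ 56. (The bound is loose by a factor of 2! = 2: C(8,2) = 56/2 = 28.)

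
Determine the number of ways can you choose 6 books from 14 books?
C(14,6) = 14! / (6! × (14-6)!)
         = 14! / (6! × 8!)
         = 3,003
Final answer: 3,003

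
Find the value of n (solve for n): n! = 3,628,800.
10

Reasoning: n! is strictly increasing. 8! = 40,320, 9! = 362,880, 10! = 3,628,800 ✓. So n = 10.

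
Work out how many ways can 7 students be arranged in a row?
Arrangements of 7 distinct objects: 7! = 5,040.

Answer: 5,040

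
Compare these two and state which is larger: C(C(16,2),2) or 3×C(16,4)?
C(C(16,2),2)

Explanation: C(C(16,2),2)=7,140, 3×C(16,4)=5,460.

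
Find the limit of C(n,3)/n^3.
C(n,3) ≈ n^3/3! for large n. Limit = 1/3! = 1/6.

Answer: 1/6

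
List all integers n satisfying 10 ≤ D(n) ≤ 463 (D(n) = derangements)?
5, 6

Explanation: Using D(n) = (n−1)[D(n−1) + D(n−2)] with D(1)=0, D(2)=1: D(4)=9; D(5)=44; D(6)=265; D(7)=1,854. So valid n = 5, 6.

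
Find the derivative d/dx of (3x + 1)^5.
15(3x + 1)^4
Chain rule: 5(3x+1)^{4} × 3 = 15(3x+1)^{4}.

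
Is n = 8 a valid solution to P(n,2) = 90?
P(8,2) = 8·7 = 56, which does not equal 90.

Answer: No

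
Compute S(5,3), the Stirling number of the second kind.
Using the Stirling recurrence: S(n,k) = k·S(n-1,k) + S(n-1,k-1)
S(5,3) = 3·S(4,3) + S(4,2)
         = 3·6 + 7
         = 18 + 7
         = 25
Final answer: 25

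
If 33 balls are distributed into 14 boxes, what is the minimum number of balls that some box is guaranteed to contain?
3

Solution: Pigeonhole: ⌈33/14⌉ = 3.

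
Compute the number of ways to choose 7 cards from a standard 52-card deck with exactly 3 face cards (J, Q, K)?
12 face cards and 40 non-face cards: C(12,3) × C(40,4) = 220 × 91,390 = 20,105,800.
Final answer: 20,105,800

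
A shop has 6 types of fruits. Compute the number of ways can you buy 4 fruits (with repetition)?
Stars and bars: C(4+6-1, 4) = C(9, 4) = 126.
Final answer: 126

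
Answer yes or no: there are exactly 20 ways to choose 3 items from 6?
Yes

Working:
C(6,3) = 20.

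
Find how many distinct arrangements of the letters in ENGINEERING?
277,200

Reasoning: Word has 11 letters (E=3, N=3, G=2, I=2, R=1). Arrangements: 11!/Π(k!) = 277,200.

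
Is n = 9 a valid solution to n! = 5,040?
No
9! = 9·8! = 9·40,320 = 362,880, which does not equal 5,040.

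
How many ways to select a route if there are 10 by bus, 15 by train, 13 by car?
38

Solution: By the addition principle: 10 + 15 + 13 = 38.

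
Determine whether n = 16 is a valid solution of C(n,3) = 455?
C(16,3) = 16·15·14/3! = 3,360/6 = 560, which does not equal 455.
Final answer: No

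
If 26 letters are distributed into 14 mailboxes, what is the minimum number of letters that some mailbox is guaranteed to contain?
Pigeonhole: ⌈26/14⌉ = 2.

Answer: 2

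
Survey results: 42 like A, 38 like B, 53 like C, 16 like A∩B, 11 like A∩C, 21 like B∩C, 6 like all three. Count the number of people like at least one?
|A∪B∪C| = 42+38+53-16-11-21+6 = 91.
Final answer: 91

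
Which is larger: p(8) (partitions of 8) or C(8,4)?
C(8,4)

Working:
Pentagonal recurrence p(n) = p(n−1) + p(n−2) − p(n−5) − p(n−7) + …: p(8) = p(7) + p(6) − p(3) − p(1) = 15 + 11 − 3 − 1 = 22; C(8,4) = 70.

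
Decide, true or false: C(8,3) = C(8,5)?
Symmetry C(n,k) = C(n,n-k): C(8,3) = 56 and C(8,5) = 56. Both sides agree, so the statement holds.

Answer: True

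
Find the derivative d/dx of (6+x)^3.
3(6+x)^2

Working:
Using the power rule: d/dx (6+x)^3 = 3(6+x)^{2}.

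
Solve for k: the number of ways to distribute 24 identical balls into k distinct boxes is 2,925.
4

Working:
Stars and bars: the count is C(24+k−1, k−1), increasing in k. k=2: C(25,1) = 25, k=3: C(26,2) = 325, k=4: C(27,3) = 2,925 ✓. So k = 4.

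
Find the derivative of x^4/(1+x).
Quotient rule: [4x^{3}(1+x) - x^4]/(1+x)².

Answer: (4x^3(1+x) - x^4)/(1+x)²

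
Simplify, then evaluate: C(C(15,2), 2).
5,460

Working:
C(15,2) = 105, then C(105, 2) = 5,460.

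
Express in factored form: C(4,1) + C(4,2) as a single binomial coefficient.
C(5,2)

Reasoning: By Pascal's identity: C(4,1) + C(4,2) = C(5,2) = 10.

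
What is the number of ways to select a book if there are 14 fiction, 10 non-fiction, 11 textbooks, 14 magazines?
49
By the addition principle: 14 + 10 + 11 + 14 = 49.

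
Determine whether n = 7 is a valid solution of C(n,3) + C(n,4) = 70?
Yes

Reasoning: C(7,3) + C(7,4) = 35 + 35 = 70, which equals 70.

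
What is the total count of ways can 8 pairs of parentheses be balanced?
1,430

Working:
Using the Catalan number formula: C_n = C(2n, n) / (n+1)
C_8 = C(16, 8) / (8+1)
     = 12870 / 9
     = 1,430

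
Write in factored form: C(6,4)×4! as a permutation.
P(6,4)
C(6,4)×4! = [6!/(4!(2)!)]×4! = 6!/(2)! = P(6,4) = 360.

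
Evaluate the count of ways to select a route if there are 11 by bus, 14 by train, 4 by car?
By the addition principle: 11 + 14 + 4 = 29.

Answer: 29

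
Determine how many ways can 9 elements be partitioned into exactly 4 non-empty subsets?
7,770

Explanation: This equals S(9,4), the Stirling number of the 2nd kind.
Using the Stirling recurrence: S(n,k) = k·S(n-1,k) + S(n-1,k-1)
S(9,4) = 4·S(8,4) + S(8,3)
         = 4·1701 + 966
         = 6804 + 966
         = 7,770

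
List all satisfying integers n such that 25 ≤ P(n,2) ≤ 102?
6, 7, 8, 9, 10

Reasoning: P(5,2)=20; P(6,2)=30; P(7,2)=42; P(8,2)=56; P(9,2)=72; P(10,2)=90; P(11,2)=110. So valid n = 6, 7, 8, 9, 10.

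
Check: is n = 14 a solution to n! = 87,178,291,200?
Yes

Reasoning: 14! = 14·13! = 14·6,227,020,800 = 87,178,291,200, which equals 87,178,291,200.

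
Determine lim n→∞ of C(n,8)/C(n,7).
∞
C(n,8)/C(n,7) = (n-7)/8 → ∞ as n → ∞.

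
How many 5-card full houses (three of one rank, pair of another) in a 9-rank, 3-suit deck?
Triple rank: 9. Triple suits: C(3,3)=1. Pair rank: 8. Pair suits: C(3,2)=3. Total: 216.
Final answer: 216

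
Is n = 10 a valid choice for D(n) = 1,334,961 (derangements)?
D(10) = (10-1)·[D(9) + D(8)] = 9·[133,496 + 14,833] = 1,334,961, which equals 1,334,961.
Final answer: Yes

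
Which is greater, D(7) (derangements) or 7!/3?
D(7)

Explanation: D(7) = (7-1)·[D(6) + D(5)] = 6·[265 + 44] = 1,854; 7!/3 = 5,040/3 = 1,680.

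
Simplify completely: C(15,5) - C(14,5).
1,001

Working:
C(15,5) - C(14,5) = C(14,4) = 1,001.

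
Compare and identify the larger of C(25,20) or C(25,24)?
C(25,20)=53,130, C(25,24)=25.
Final answer: C(25,20)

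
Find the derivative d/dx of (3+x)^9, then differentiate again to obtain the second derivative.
72(3+x)^7

Reasoning: First derivative: 9(3+x)^{8}. Second derivative: 9·8·(3+x)^{7} = 72(3+x)^{7}.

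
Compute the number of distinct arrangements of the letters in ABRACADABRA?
83,160

Solution: Word has 11 letters (A=5, B=2, R=2, C=1, D=1). Arrangements: 11!/Π(k!) = 83,160.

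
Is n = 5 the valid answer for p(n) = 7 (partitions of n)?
Pentagonal recurrence p(n) = p(n−1) + p(n−2) − p(n−5) − p(n−7) + …: p(5) = p(4) + p(3) − p(0) = 5 + 3 − 1 = 7, which equals 7.

Answer: Yes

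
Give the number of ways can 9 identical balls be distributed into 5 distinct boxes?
715

Solution: C(9+5-1, 5-1) = C(13, 4) = 715.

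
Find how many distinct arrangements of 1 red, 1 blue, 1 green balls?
6

Explanation: Multinomial: 3!/(1! × 1! × 1!) = 6.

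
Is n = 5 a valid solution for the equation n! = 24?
No

Explanation: 5! = 5·4! = 5·24 = 120, which does not equal 24.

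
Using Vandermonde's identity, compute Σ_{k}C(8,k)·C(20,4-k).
20,475

Solution: = C(8+20,4) = C(28,4) = 20,475.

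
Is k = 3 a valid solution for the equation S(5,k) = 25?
Yes

Reasoning: S(5,3) = 3·S(4,3) + S(4,2) = 3·6 + 7 = 25, which equals 25.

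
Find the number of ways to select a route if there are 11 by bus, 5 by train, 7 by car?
23

Explanation: By the addition principle: 11 + 5 + 7 = 23.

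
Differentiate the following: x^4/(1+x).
Quotient rule: [4x^{3}(1+x) - x^4]/(1+x)².
Final answer: (4x^3(1+x) - x^4)/(1+x)²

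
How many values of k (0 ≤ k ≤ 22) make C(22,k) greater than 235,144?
7

Solution: Row 22 is unimodal and symmetric about k=22/2. C(22,7)=170,544 ≤ 235,144; C(22,8)=319,770 > 235,144; by symmetry C(22,k) > 235,144 for k = 8..14. That's 14 - 8 + 1 = 7 values.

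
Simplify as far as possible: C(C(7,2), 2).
210

Working:
C(7,2) = 21, then C(21, 2) = 210.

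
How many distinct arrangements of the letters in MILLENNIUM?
226,800

Explanation: Word has 10 letters (M=2, I=2, L=2, E=1, N=2, U=1). Arrangements: 10!/Π(k!) = 226,800.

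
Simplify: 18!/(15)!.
4,896

Working:
This equals 18×17×16 = 4,896.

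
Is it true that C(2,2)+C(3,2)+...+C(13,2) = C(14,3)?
True

Solution: Hockey stick identity gives Σ = C(14,3) = 364; RHS C(14,3) = 364.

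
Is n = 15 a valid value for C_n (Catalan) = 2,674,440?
No

Explanation: C_15 = C(30,15)/(15+1) = 155,117,520/16 = 9,694,845, which does not equal 2,674,440.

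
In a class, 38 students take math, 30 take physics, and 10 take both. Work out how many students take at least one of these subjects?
58

Reasoning: |A∪B| = |A|+|B|-|A∩B| = 38+30-10 = 58.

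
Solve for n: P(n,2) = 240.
16

Working:
P(n,2) = n(n−1) is increasing in n; n(n−1) ≈ (n−0.5)^2 = 240 gives n ≈ 16.0. Check: P(14,2) = 182, P(15,2) = 210, P(16,2) = 240 ✓. So n = 16.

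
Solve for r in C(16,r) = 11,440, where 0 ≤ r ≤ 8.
C(16,r) is increasing for 0 ≤ r ≤ 8. Stepping up (C(16,r+1) = C(16,r)·(16−r)/(r+1)): C(16,1) = 16, C(16,2) = 120, C(16,3) = 560, C(16,4) = 1,820, C(16,5) = 4,368, C(16,6) = 8,008, C(16,7) = 11,440 ✓. So r = 7.
Final answer: 7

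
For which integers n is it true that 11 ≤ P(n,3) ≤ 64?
4, 5

Explanation: P(3,3)=6; P(4,3)=24; P(5,3)=60; P(6,3)=120. So valid n = 4, 5.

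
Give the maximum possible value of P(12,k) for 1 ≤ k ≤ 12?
479,001,600
P(12,k) increases in k, so maximum at k = 12: 12! = 479,001,600.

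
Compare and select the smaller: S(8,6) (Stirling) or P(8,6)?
S(8,6)

Solution: S(8,6) = 6·S(7,6) + S(7,5) = 6·21 + 140 = 266; P(8,6) = 20,160.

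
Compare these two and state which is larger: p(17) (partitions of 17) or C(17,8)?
C(17,8)

Explanation: Pentagonal recurrence p(n) = p(n−1) + p(n−2) − p(n−5) − p(n−7) + …: p(17) = p(16) + p(15) − p(12) − p(10) + p(5) + p(2) = 231 + 176 − 77 − 42 + 7 + 2 = 297; C(17,8) = 24,310.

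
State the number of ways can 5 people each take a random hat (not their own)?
44
Using D(n) = (n-1)[D(n-1) + D(n-2)]:
D(5) = (5-1) × [D(4) + D(3)]
      = 4 × [9 + 2]
      = 4 × 11
      = 44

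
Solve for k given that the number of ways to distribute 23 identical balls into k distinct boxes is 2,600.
4

Explanation: Stars and bars: the count is C(23+k−1, k−1), increasing in k. k=2: C(24,1) = 24, k=3: C(25,2) = 300, k=4: C(26,3) = 2,600 ✓. So k = 4.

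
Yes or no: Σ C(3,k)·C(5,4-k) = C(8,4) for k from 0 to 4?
Vandermonde's identity gives C(8,4) = 70; RHS C(8,4) = 70.
Final answer: Yes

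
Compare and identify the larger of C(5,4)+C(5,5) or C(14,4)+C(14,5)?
First=6, Second=3,003.
Final answer: C(14,4)+C(14,5)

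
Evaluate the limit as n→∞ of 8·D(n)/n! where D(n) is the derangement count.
D(n)/n! → 1/e, so 8·D(n)/n! → 8/e.

Answer: 8/e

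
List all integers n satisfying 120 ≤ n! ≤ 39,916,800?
5, 6, 7, 8, 9, 10, 11

Working:
n! is strictly increasing; 5! = 120 and 11! = 39,916,800, so valid n = 5, 6, 7, 8, 9, 10, 11.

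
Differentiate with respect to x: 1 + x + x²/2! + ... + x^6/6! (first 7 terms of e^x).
1 + x + x²/2! + ... + x^5/5!

Reasoning: Differentiating term by term gives the first 6 terms of e^x.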